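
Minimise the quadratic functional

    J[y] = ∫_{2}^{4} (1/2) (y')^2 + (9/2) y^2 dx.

The Lagrangian is L = (1/2) (y')^2 + (9/2) y^2.
Compute ∂L/∂y = 9y, ∂L/∂y' = y'.
The Euler-Lagrange equation d/dx(∂L/∂y') − ∂L/∂y = 0 reduces to
    y'' − 9 y = 0.
Its general solution is
    y(x) = A e^(3x) + B e^(−3x),
with A, B fixed by the endpoint conditions.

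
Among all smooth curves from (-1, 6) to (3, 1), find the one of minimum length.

Arc-length functional: J[y] = ∫ sqrt(1 + (y')^2) dx.
Lagrangian L = sqrt(1 + (y')^2) has no explicit y dependence, so ∂L/∂y = 0 and the Euler-Lagrange equation gives
    d/dx( y' / sqrt(1 + (y')^2) ) = 0  ⇒  y' / sqrt(1 + (y')^2) = const.
Hence y' is constant, so y(x) is affine.
Fitting the endpoints (-1, 6) and (3, 1):
    slope m = (1 − 6) / (3 − (-1)) = -5/4,
    intercept c = 6 − m·(-1) = 19/4.
Extremal: y(x) = (-5/4) x + 19/4.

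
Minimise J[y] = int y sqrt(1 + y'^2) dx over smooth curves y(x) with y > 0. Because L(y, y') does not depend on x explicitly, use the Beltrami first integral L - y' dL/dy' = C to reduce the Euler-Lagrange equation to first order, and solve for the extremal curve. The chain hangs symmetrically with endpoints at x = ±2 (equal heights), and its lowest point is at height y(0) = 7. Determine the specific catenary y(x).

The Lagrangian L(y, y') = y sqrt(1 + y'^2) has no explicit x dependence, so the Beltrami identity applies:
    L − y' ∂L/∂y' = C.
Compute ∂L/∂y' = y · y' / sqrt(1 + y'^2). Then
    L − y' ∂L/∂y'
    = y sqrt(1 + y'^2) − y · y'^2 / sqrt(1 + y'^2)
    = y (1 + y'^2 − y'^2) / sqrt(1 + y'^2)
    = y / sqrt(1 + y'^2) = C.
Squaring gives y^2 = C^2 (1 + y'^2), i.e.
    y'^2 = y^2 / C^2 − 1.
Separating variables,
    dy / sqrt(y^2 − C^2) = dx / C,
and integrating gives arccosh(y / C) = (x − a)/C, so
    y(x) = C cosh((x − a)/C),
the catenary. The constants C and a are fixed by the two endpoint conditions (and, for the hanging-chain problem, the length constraint selects C).
Now fit the given data. The endpoints x = ±2 are symmetric at equal height, so the catenary is even about its minimum: a = 0 and y(x) = C cosh(x/C). The lowest point is y(0) = C cosh(0) = C, and we are told y(0) = 7, so C = 7. Therefore
    y(x) = 7 cosh(x/7),
and at the endpoints
    y(±2) = 7 cosh(2/7).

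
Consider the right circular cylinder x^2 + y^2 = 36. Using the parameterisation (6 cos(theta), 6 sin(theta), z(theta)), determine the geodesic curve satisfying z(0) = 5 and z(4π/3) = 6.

Parameterise the cylinder of radius R = 6 as
    r(θ) = (6 cos θ, 6 sin θ, z(θ)).
The arc-length element is
    ds = sqrt(36 + (dz/dθ)^2) dθ,
so the Lagrangian is L = sqrt(36 + z'^2).
L depends on z' only, not on z or θ, so ∂L/∂z = 0 and
    ∂L/∂z' = z' / sqrt(36 + z'^2).
The Euler-Lagrange equation gives
    d/dθ( z' / sqrt(36 + z'^2) ) = 0,
so z' is constant. Integrating once:
    z(θ) = a θ + b,
a helix on the cylinder (a straight line when the cylinder is unrolled). The constants a, b are determined by the endpoint conditions.
With endpoint conditions z(0) = 5 and z(4π/3) = 6: from z(0) = b we get b = 5, and a·4π/3 + 5 = 6 gives a = 3/(4π), so
    z(θ) = (3/(4π)) θ + 5.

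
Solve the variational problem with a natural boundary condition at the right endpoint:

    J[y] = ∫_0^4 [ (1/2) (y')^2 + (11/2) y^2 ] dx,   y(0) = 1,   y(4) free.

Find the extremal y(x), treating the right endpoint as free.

The Lagrangian L = (1/2) (y')^2 + (11/2) y^2 gives
    ∂L/∂y = 11 y,   ∂L/∂y' = y'.
Euler-Lagrange: y'' − 11 y = 0.
With k = sqrt(11), the general solution is
    y(x) = A cosh(sqrt(11) x) + B sinh(sqrt(11) x).
Fixed left endpoint y(0) = 1 ⇒ A = 1.
The right endpoint x = 4 is free, so the natural (transversality) condition is ∂L/∂y' |_{x=4} = 0, i.e. y'(4) = 0.
Compute y'(x) = A k sinh(k x) + B k cosh(k x), so
    y'(4) = A k sinh(k·4) + B k cosh(k·4) = 0
    ⇒ B = −A tanh(k·4) = − tanh(sqrt(11)·4).
Therefore the extremal is
    y(x) = cosh(sqrt(11) x) − tanh(sqrt(11)·4) sinh(sqrt(11) x).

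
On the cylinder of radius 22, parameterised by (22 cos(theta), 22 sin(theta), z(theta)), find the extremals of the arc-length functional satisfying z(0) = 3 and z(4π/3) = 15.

Parameterise the cylinder of radius R = 22 as
    r(θ) = (22 cos θ, 22 sin θ, z(θ)).
The arc-length element is
    ds = sqrt(484 + (dz/dθ)^2) dθ,
so the Lagrangian is L = sqrt(484 + z'^2).
L depends on z' only, not on z or θ, so ∂L/∂z = 0 and
    ∂L/∂z' = z' / sqrt(484 + z'^2).
The Euler-Lagrange equation gives
    d/dθ( z' / sqrt(484 + z'^2) ) = 0,
so z' is constant. Integrating once:
    z(θ) = a θ + b,
a helix on the cylinder (a straight line when the cylinder is unrolled). The constants a, b are determined by the endpoint conditions.
With endpoint conditions z(0) = 3 and z(4π/3) = 15: from z(0) = b we get b = 3, and a·4π/3 + 3 = 15 gives a = 9/π, so
    z(θ) = (9/π) θ + 3.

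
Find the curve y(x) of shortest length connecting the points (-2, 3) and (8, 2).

Arc-length functional: J[y] = ∫ sqrt(1 + (y')^2) dx.
Lagrangian L = sqrt(1 + (y')^2) has no explicit y dependence, so ∂L/∂y = 0 and the Euler-Lagrange equation gives
    d/dx( y' / sqrt(1 + (y')^2) ) = 0  ⇒  y' / sqrt(1 + (y')^2) = const.
Hence y' is constant, so y(x) is affine.
Fitting the endpoints (-2, 3) and (8, 2):
    slope m = (2 − 3) / (8 − (-2)) = -1/10,
    intercept c = 3 − m·(-2) = 14/5.
Extremal: y(x) = (-1/10) x + 14/5.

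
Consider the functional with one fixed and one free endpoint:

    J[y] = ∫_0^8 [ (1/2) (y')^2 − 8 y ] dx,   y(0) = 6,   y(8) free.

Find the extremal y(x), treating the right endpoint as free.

The Lagrangian L = (1/2) (y')^2 − 8 y gives
    ∂L/∂y = −8,   ∂L/∂y' = y'.
Euler-Lagrange: d/dx(y') − (−8) = 0, i.e. y'' + 8 = 0, so
    y(x) = −(8/2) x^2 + C1 x + C2.
Fixed left endpoint y(0) = 6 ⇒ C2 = 6.
The right endpoint x = 8 is free, so the natural (transversality) condition is ∂L/∂y' |_{x=8} = 0, i.e. y'(8) = 0.
Compute y'(x) = −8 x + C1, so y'(8) = −64 + C1 = 0 ⇒ C1 = 64.
Therefore the extremal is
    y(x) = −4 x^2 + 64 x + 6.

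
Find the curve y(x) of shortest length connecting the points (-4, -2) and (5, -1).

Arc-length functional: J[y] = ∫ sqrt(1 + (y')^2) dx.
Lagrangian L = sqrt(1 + (y')^2) has no explicit y dependence, so ∂L/∂y = 0 and the Euler-Lagrange equation gives
    d/dx( y' / sqrt(1 + (y')^2) ) = 0  ⇒  y' / sqrt(1 + (y')^2) = const.
Hence y' is constant, so y(x) is affine.
Fitting the endpoints (-4, -2) and (5, -1):
    slope m = ((-1) − (-2)) / (5 − (-4)) = 1/9,
    intercept c = (-2) − m·(-4) = -14/9.
Extremal: y(x) = (1/9) x - 14/9.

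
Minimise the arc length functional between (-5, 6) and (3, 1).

Arc-length functional: J[y] = ∫ sqrt(1 + (y')^2) dx.
Lagrangian L = sqrt(1 + (y')^2) has no explicit y dependence, so ∂L/∂y = 0 and the Euler-Lagrange equation gives
    d/dx( y' / sqrt(1 + (y')^2) ) = 0  ⇒  y' / sqrt(1 + (y')^2) = const.
Hence y' is constant, so y(x) is affine.
Fitting the endpoints (-5, 6) and (3, 1):
    slope m = (1 − 6) / (3 − (-5)) = -5/8,
    intercept c = 6 − m·(-5) = 23/8.
Extremal: y(x) = (-5/8) x + 23/8.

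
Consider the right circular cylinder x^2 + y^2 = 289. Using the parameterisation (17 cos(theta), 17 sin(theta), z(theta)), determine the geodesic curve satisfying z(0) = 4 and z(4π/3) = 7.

Parameterise the cylinder of radius R = 17 as
    r(θ) = (17 cos θ, 17 sin θ, z(θ)).
The arc-length element is
    ds = sqrt(289 + (dz/dθ)^2) dθ,
so the Lagrangian is L = sqrt(289 + z'^2).
L depends on z' only, not on z or θ, so ∂L/∂z = 0 and
    ∂L/∂z' = z' / sqrt(289 + z'^2).
The Euler-Lagrange equation gives
    d/dθ( z' / sqrt(289 + z'^2) ) = 0,
so z' is constant. Integrating once:
    z(θ) = a θ + b,
a helix on the cylinder (a straight line when the cylinder is unrolled). The constants a, b are determined by the endpoint conditions.
With endpoint conditions z(0) = 4 and z(4π/3) = 7: from z(0) = b we get b = 4, and a·4π/3 + 4 = 7 gives a = 9/(4π), so
    z(θ) = (9/(4π)) θ + 4.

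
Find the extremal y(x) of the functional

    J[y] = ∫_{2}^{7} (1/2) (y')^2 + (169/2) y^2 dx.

The Lagrangian is L = (1/2) (y')^2 + (169/2) y^2.
Compute ∂L/∂y = 169y, ∂L/∂y' = y'.
The Euler-Lagrange equation d/dx(∂L/∂y') − ∂L/∂y = 0 reduces to
    y'' − 169 y = 0.
Its general solution is
    y(x) = A e^(13x) + B e^(−13x),
with A, B fixed by the endpoint conditions.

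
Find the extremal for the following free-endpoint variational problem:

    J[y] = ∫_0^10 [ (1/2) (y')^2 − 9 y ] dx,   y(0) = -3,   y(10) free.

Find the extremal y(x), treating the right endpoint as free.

The Lagrangian L = (1/2) (y')^2 − 9 y gives
    ∂L/∂y = −9,   ∂L/∂y' = y'.
Euler-Lagrange: d/dx(y') − (−9) = 0, i.e. y'' + 9 = 0, so
    y(x) = −(9/2) x^2 + C1 x + C2.
Fixed left endpoint y(0) = -3 ⇒ C2 = -3.
The right endpoint x = 10 is free, so the natural (transversality) condition is ∂L/∂y' |_{x=10} = 0, i.e. y'(10) = 0.
Compute y'(x) = −9 x + C1, so y'(10) = −90 + C1 = 0 ⇒ C1 = 90.
Therefore the extremal is
    y(x) = −(9/2) x^2 + 90 x − 3.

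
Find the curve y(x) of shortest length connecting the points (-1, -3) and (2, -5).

Arc-length functional: J[y] = ∫ sqrt(1 + (y')^2) dx.
Lagrangian L = sqrt(1 + (y')^2) has no explicit y dependence, so ∂L/∂y = 0 and the Euler-Lagrange equation gives
    d/dx( y' / sqrt(1 + (y')^2) ) = 0  ⇒  y' / sqrt(1 + (y')^2) = const.
Hence y' is constant, so y(x) is affine.
Fitting the endpoints (-1, -3) and (2, -5):
    slope m = ((-5) − (-3)) / (2 − (-1)) = -2/3,
    intercept c = (-3) − m·(-1) = -11/3.
Extremal: y(x) = (-2/3) x - 11/3.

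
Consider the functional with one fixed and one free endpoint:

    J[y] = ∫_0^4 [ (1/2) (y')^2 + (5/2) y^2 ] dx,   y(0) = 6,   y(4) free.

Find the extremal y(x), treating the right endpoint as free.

The Lagrangian L = (1/2) (y')^2 + (5/2) y^2 gives
    ∂L/∂y = 5 y,   ∂L/∂y' = y'.
Euler-Lagrange: y'' − 5 y = 0.
With k = sqrt(5), the general solution is
    y(x) = A cosh(sqrt(5) x) + B sinh(sqrt(5) x).
Fixed left endpoint y(0) = 6 ⇒ A = 6.
The right endpoint x = 4 is free, so the natural (transversality) condition is ∂L/∂y' |_{x=4} = 0, i.e. y'(4) = 0.
Compute y'(x) = A k sinh(k x) + B k cosh(k x), so
    y'(4) = A k sinh(k·4) + B k cosh(k·4) = 0
    ⇒ B = −A tanh(k·4) = − 6 tanh(sqrt(5)·4).
Therefore the extremal is
    y(x) = 6 cosh(sqrt(5) x) − 6 tanh(sqrt(5)·4) sinh(sqrt(5) x).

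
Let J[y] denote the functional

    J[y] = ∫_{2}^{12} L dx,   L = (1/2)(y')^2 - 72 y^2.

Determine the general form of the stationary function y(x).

The Lagrangian is L = (1/2)(y')^2 - 72 y^2.
∂L/∂y = -144y.
∂L/∂y' = y'.
The Euler-Lagrange equation d/dx(∂L/∂y') − ∂L/∂y = 0 becomes:
    y'' + 144 y = 0
General solution: y(x) = A sin(12x) + B cos(12x), where A and B are arbitrary constants fixed by the endpoint conditions.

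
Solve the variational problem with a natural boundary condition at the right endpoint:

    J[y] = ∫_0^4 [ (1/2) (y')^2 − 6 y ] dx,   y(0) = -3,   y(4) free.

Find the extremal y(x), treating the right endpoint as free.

The Lagrangian L = (1/2) (y')^2 − 6 y gives
    ∂L/∂y = −6,   ∂L/∂y' = y'.
Euler-Lagrange: d/dx(y') − (−6) = 0, i.e. y'' + 6 = 0, so
    y(x) = −(6/2) x^2 + C1 x + C2.
Fixed left endpoint y(0) = -3 ⇒ C2 = -3.
The right endpoint x = 4 is free, so the natural (transversality) condition is ∂L/∂y' |_{x=4} = 0, i.e. y'(4) = 0.
Compute y'(x) = −6 x + C1, so y'(4) = −24 + C1 = 0 ⇒ C1 = 24.
Therefore the extremal is
    y(x) = −3 x^2 + 24 x − 3.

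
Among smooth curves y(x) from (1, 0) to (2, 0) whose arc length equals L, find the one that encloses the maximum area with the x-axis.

Set up the augmented Lagrangian using a multiplier λ for the length constraint:
    F(y, y') = y − λ sqrt(1 + y'^2).
F has no explicit x dependence, so the Beltrami identity yields a first integral
    F − y' ∂F/∂y' = C.
Compute ∂F/∂y' = −λ y' / sqrt(1 + y'^2). Then
    y − λ sqrt(1 + y'^2) + λ y'^2 / sqrt(1 + y'^2) = C
    ⇒  y − λ / sqrt(1 + y'^2) = C.
Solving for y' and integrating gives
    (x − a)^2 + (y − b)^2 = λ^2,
a circular arc of radius λ. The constants a, b are determined by the endpoint conditions y(1) = y(2) = 0, and λ is fixed implicitly by the length constraint
    ∫_{1}^{2} sqrt(1 + y'^2) dx = L.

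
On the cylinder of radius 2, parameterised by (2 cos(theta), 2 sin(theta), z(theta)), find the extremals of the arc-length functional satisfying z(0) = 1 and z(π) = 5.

Parameterise the cylinder of radius R = 2 as
    r(θ) = (2 cos θ, 2 sin θ, z(θ)).
The arc-length element is
    ds = sqrt(4 + (dz/dθ)^2) dθ,
so the Lagrangian is L = sqrt(4 + z'^2).
L depends on z' only, not on z or θ, so ∂L/∂z = 0 and
    ∂L/∂z' = z' / sqrt(4 + z'^2).
The Euler-Lagrange equation gives
    d/dθ( z' / sqrt(4 + z'^2) ) = 0,
so z' is constant. Integrating once:
    z(θ) = a θ + b,
a helix on the cylinder (a straight line when the cylinder is unrolled). The constants a, b are determined by the endpoint conditions.
With endpoint conditions z(0) = 1 and z(π) = 5: from z(0) = b we get b = 1, and a·π + 1 = 5 gives a = 4/π, so
    z(θ) = (4/π) θ + 1.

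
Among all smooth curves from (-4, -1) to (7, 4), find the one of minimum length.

Arc-length functional: J[y] = ∫ sqrt(1 + (y')^2) dx.
Lagrangian L = sqrt(1 + (y')^2) has no explicit y dependence, so ∂L/∂y = 0 and the Euler-Lagrange equation gives
    d/dx( y' / sqrt(1 + (y')^2) ) = 0  ⇒  y' / sqrt(1 + (y')^2) = const.
Hence y' is constant, so y(x) is affine.
Fitting the endpoints (-4, -1) and (7, 4):
    slope m = (4 − (-1)) / (7 − (-4)) = 5/11,
    intercept c = (-1) − m·(-4) = 9/11.
Extremal: y(x) = (5/11) x + 9/11.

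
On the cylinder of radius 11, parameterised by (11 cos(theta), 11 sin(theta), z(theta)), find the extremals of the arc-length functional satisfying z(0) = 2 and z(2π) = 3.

Parameterise the cylinder of radius R = 11 as
    r(θ) = (11 cos θ, 11 sin θ, z(θ)).
The arc-length element is
    ds = sqrt(121 + (dz/dθ)^2) dθ,
so the Lagrangian is L = sqrt(121 + z'^2).
L depends on z' only, not on z or θ, so ∂L/∂z = 0 and
    ∂L/∂z' = z' / sqrt(121 + z'^2).
The Euler-Lagrange equation gives
    d/dθ( z' / sqrt(121 + z'^2) ) = 0,
so z' is constant. Integrating once:
    z(θ) = a θ + b,
a helix on the cylinder (a straight line when the cylinder is unrolled). The constants a, b are determined by the endpoint conditions.
With endpoint conditions z(0) = 2 and z(2π) = 3: from z(0) = b we get b = 2, and a·2π + 2 = 3 gives a = 1/(2π), so
    z(θ) = (1/(2π)) θ + 2.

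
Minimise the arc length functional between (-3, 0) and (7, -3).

Arc-length functional: J[y] = ∫ sqrt(1 + (y')^2) dx.
Lagrangian L = sqrt(1 + (y')^2) has no explicit y dependence, so ∂L/∂y = 0 and the Euler-Lagrange equation gives
    d/dx( y' / sqrt(1 + (y')^2) ) = 0  ⇒  y' / sqrt(1 + (y')^2) = const.
Hence y' is constant, so y(x) is affine.
Fitting the endpoints (-3, 0) and (7, -3):
    slope m = ((-3) − 0) / (7 − (-3)) = -3/10,
    intercept c = 0 − m·(-3) = -9/10.
Extremal: y(x) = (-3/10) x - 9/10.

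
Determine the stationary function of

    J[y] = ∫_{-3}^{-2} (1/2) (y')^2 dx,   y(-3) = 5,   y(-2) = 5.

The Lagrangian is L = (1/2) (y')^2.
Compute ∂L/∂y = 0, ∂L/∂y' = y'.
The Euler-Lagrange equation d/dx(∂L/∂y') − ∂L/∂y = 0 reduces to
    y'' = 0.
Its general solution is
    y(x) = A x + B,
with A, B fixed by the endpoint conditions.
Applying the endpoint conditions y(-3) = 5 and y(-2) = 5: solve A·-3 + B = 5 and A·-2 + B = 5. Subtracting gives A(-2 − -3) = 5 − 5, so A = 0, and B = 5 − A·-3 = 5. Therefore
    y(x) = 5.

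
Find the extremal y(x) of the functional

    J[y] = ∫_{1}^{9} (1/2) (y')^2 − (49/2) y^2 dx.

The Lagrangian is L = (1/2) (y')^2 − (49/2) y^2.
Compute ∂L/∂y = -49y, ∂L/∂y' = y'.
The Euler-Lagrange equation d/dx(∂L/∂y') − ∂L/∂y = 0 reduces to
    y'' + 49 y = 0.
Its general solution is
    y(x) = A sin(7x) + B cos(7x),
with A, B fixed by the endpoint conditions.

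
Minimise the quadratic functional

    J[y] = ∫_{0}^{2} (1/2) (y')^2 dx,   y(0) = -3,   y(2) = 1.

The Lagrangian is L = (1/2) (y')^2.
Compute ∂L/∂y = 0, ∂L/∂y' = y'.
The Euler-Lagrange equation d/dx(∂L/∂y') − ∂L/∂y = 0 reduces to
    y'' = 0.
Its general solution is
    y(x) = A x + B,
with A, B fixed by the endpoint conditions.
Applying the endpoint conditions y(0) = -3 and y(2) = 1: solve A·0 + B = -3 and A·2 + B = 1. Subtracting gives A(2 − 0) = 1 − -3, so A = 2, and B = -3 − A·0 = -3. Therefore
    y(x) = 2 x - 3.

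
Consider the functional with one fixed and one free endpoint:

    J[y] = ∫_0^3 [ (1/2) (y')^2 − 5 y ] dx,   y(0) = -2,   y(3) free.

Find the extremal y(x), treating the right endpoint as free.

The Lagrangian L = (1/2) (y')^2 − 5 y gives
    ∂L/∂y = −5,   ∂L/∂y' = y'.
Euler-Lagrange: d/dx(y') − (−5) = 0, i.e. y'' + 5 = 0, so
    y(x) = −(5/2) x^2 + C1 x + C2.
Fixed left endpoint y(0) = -2 ⇒ C2 = -2.
The right endpoint x = 3 is free, so the natural (transversality) condition is ∂L/∂y' |_{x=3} = 0, i.e. y'(3) = 0.
Compute y'(x) = −5 x + C1, so y'(3) = −15 + C1 = 0 ⇒ C1 = 15.
Therefore the extremal is
    y(x) = −(5/2) x^2 + 15 x − 2.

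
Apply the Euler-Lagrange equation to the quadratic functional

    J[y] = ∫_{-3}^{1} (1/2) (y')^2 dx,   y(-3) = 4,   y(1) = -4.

The Lagrangian is L = (1/2) (y')^2.
Compute ∂L/∂y = 0, ∂L/∂y' = y'.
The Euler-Lagrange equation d/dx(∂L/∂y') − ∂L/∂y = 0 reduces to
    y'' = 0.
Its general solution is
    y(x) = A x + B,
with A, B fixed by the endpoint conditions.
Applying the endpoint conditions y(-3) = 4 and y(1) = -4: solve A·-3 + B = 4 and A·1 + B = -4. Subtracting gives A(1 − -3) = -4 − 4, so A = -2, and B = 4 − A·-3 = -2. Therefore
    y(x) = -2 x - 2.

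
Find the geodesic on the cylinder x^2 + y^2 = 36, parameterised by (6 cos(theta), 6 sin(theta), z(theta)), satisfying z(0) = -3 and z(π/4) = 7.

Parameterise the cylinder of radius R = 6 as
    r(θ) = (6 cos θ, 6 sin θ, z(θ)).
The arc-length element is
    ds = sqrt(36 + (dz/dθ)^2) dθ,
so the Lagrangian is L = sqrt(36 + z'^2).
L depends on z' only, not on z or θ, so ∂L/∂z = 0 and
    ∂L/∂z' = z' / sqrt(36 + z'^2).
The Euler-Lagrange equation gives
    d/dθ( z' / sqrt(36 + z'^2) ) = 0,
so z' is constant. Integrating once:
    z(θ) = a θ + b,
a helix on the cylinder (a straight line when the cylinder is unrolled). The constants a, b are determined by the endpoint conditions.
With endpoint conditions z(0) = -3 and z(π/4) = 7: from z(0) = b we get b = -3, and a·π/4 + -3 = 7 gives a = 40/π, so
    z(θ) = (40/π) θ − 3.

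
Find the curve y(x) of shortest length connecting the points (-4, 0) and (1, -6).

Arc-length functional: J[y] = ∫ sqrt(1 + (y')^2) dx.
Lagrangian L = sqrt(1 + (y')^2) has no explicit y dependence, so ∂L/∂y = 0 and the Euler-Lagrange equation gives
    d/dx( y' / sqrt(1 + (y')^2) ) = 0  ⇒  y' / sqrt(1 + (y')^2) = const.
Hence y' is constant, so y(x) is affine.
Fitting the endpoints (-4, 0) and (1, -6):
    slope m = ((-6) − 0) / (1 − (-4)) = -6/5,
    intercept c = 0 − m·(-4) = -24/5.
Extremal: y(x) = (-6/5) x - 24/5.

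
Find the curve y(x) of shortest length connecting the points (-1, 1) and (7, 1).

Arc-length functional: J[y] = ∫ sqrt(1 + (y')^2) dx.
Lagrangian L = sqrt(1 + (y')^2) has no explicit y dependence, so ∂L/∂y = 0 and the Euler-Lagrange equation gives
    d/dx( y' / sqrt(1 + (y')^2) ) = 0  ⇒  y' / sqrt(1 + (y')^2) = const.
Hence y' is constant, so y(x) is affine.
Fitting the endpoints (-1, 1) and (7, 1):
    slope m = (1 − 1) / (7 − (-1)) = 0,
    intercept c = 1 − m·(-1) = 1.
Extremal: y(x) = 1.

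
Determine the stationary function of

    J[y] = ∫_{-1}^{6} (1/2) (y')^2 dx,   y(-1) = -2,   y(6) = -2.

The Lagrangian is L = (1/2) (y')^2.
Compute ∂L/∂y = 0, ∂L/∂y' = y'.
The Euler-Lagrange equation d/dx(∂L/∂y') − ∂L/∂y = 0 reduces to
    y'' = 0.
Its general solution is
    y(x) = A x + B,
with A, B fixed by the endpoint conditions.
Applying the endpoint conditions y(-1) = -2 and y(6) = -2: solve A·-1 + B = -2 and A·6 + B = -2. Subtracting gives A(6 − -1) = -2 − -2, so A = 0, and B = -2 − A·-1 = -2. Therefore
    y(x) = -2.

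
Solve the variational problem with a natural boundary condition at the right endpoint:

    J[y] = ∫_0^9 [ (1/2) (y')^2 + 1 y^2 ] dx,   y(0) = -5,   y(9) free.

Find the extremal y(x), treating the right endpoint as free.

The Lagrangian L = (1/2) (y')^2 + 1 y^2 gives
    ∂L/∂y = 2 y,   ∂L/∂y' = y'.
Euler-Lagrange: y'' − 2 y = 0.
With k = sqrt(2), the general solution is
    y(x) = A cosh(sqrt(2) x) + B sinh(sqrt(2) x).
Fixed left endpoint y(0) = -5 ⇒ A = -5.
The right endpoint x = 9 is free, so the natural (transversality) condition is ∂L/∂y' |_{x=9} = 0, i.e. y'(9) = 0.
Compute y'(x) = A k sinh(k x) + B k cosh(k x), so
    y'(9) = A k sinh(k·9) + B k cosh(k·9) = 0
    ⇒ B = −A tanh(k·9) = 5 tanh(sqrt(2)·9).
Therefore the extremal is
    y(x) = −5 cosh(sqrt(2) x) + 5 tanh(sqrt(2)·9) sinh(sqrt(2) x).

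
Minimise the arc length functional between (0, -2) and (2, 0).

Arc-length functional: J[y] = ∫ sqrt(1 + (y')^2) dx.
Lagrangian L = sqrt(1 + (y')^2) has no explicit y dependence, so ∂L/∂y = 0 and the Euler-Lagrange equation gives
    d/dx( y' / sqrt(1 + (y')^2) ) = 0  ⇒  y' / sqrt(1 + (y')^2) = const.
Hence y' is constant, so y(x) is affine.
Fitting the endpoints (0, -2) and (2, 0):
    slope m = (0 − (-2)) / (2 − 0) = 1,
    intercept c = (-2) − m·0 = -2.
Extremal: y(x) = x - 2.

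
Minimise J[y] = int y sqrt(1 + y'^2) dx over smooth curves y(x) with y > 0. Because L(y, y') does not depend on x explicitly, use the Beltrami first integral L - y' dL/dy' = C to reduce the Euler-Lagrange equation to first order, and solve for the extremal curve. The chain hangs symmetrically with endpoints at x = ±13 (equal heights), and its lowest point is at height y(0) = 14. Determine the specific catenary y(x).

The Lagrangian L(y, y') = y sqrt(1 + y'^2) has no explicit x dependence, so the Beltrami identity applies:
    L − y' ∂L/∂y' = C.
Compute ∂L/∂y' = y · y' / sqrt(1 + y'^2). Then
    L − y' ∂L/∂y'
    = y sqrt(1 + y'^2) − y · y'^2 / sqrt(1 + y'^2)
    = y (1 + y'^2 − y'^2) / sqrt(1 + y'^2)
    = y / sqrt(1 + y'^2) = C.
Squaring gives y^2 = C^2 (1 + y'^2), i.e.
    y'^2 = y^2 / C^2 − 1.
Separating variables,
    dy / sqrt(y^2 − C^2) = dx / C,
and integrating gives arccosh(y / C) = (x − a)/C, so
    y(x) = C cosh((x − a)/C),
the catenary. The constants C and a are fixed by the two endpoint conditions (and, for the hanging-chain problem, the length constraint selects C).
Now fit the given data. The endpoints x = ±13 are symmetric at equal height, so the catenary is even about its minimum: a = 0 and y(x) = C cosh(x/C). The lowest point is y(0) = C cosh(0) = C, and we are told y(0) = 14, so C = 14. Therefore
    y(x) = 14 cosh(x/14),
and at the endpoints
    y(±13) = 14 cosh(13/14).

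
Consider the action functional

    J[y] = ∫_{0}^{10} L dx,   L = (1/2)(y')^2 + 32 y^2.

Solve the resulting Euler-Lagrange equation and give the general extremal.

The Lagrangian is L = (1/2)(y')^2 + 32 y^2.
∂L/∂y = 64y.
∂L/∂y' = y'.
The Euler-Lagrange equation d/dx(∂L/∂y') − ∂L/∂y = 0 becomes:
    y'' - 64 y = 0
General solution: y(x) = A e^(8x) + B e^(-8x), where A and B are arbitrary constants fixed by the endpoint conditions.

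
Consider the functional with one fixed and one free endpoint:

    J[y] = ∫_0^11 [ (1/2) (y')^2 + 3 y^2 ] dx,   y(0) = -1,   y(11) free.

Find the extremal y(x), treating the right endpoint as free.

The Lagrangian L = (1/2) (y')^2 + 3 y^2 gives
    ∂L/∂y = 6 y,   ∂L/∂y' = y'.
Euler-Lagrange: y'' − 6 y = 0.
With k = sqrt(6), the general solution is
    y(x) = A cosh(sqrt(6) x) + B sinh(sqrt(6) x).
Fixed left endpoint y(0) = -1 ⇒ A = -1.
The right endpoint x = 11 is free, so the natural (transversality) condition is ∂L/∂y' |_{x=11} = 0, i.e. y'(11) = 0.
Compute y'(x) = A k sinh(k x) + B k cosh(k x), so
    y'(11) = A k sinh(k·11) + B k cosh(k·11) = 0
    ⇒ B = −A tanh(k·11) = tanh(sqrt(6)·11).
Therefore the extremal is
    y(x) = −cosh(sqrt(6) x) + tanh(sqrt(6)·11) sinh(sqrt(6) x).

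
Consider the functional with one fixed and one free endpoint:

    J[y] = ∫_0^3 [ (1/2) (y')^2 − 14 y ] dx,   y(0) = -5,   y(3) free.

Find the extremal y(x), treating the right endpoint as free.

The Lagrangian L = (1/2) (y')^2 − 14 y gives
    ∂L/∂y = −14,   ∂L/∂y' = y'.
Euler-Lagrange: d/dx(y') − (−14) = 0, i.e. y'' + 14 = 0, so
    y(x) = −(14/2) x^2 + C1 x + C2.
Fixed left endpoint y(0) = -5 ⇒ C2 = -5.
The right endpoint x = 3 is free, so the natural (transversality) condition is ∂L/∂y' |_{x=3} = 0, i.e. y'(3) = 0.
Compute y'(x) = −14 x + C1, so y'(3) = −42 + C1 = 0 ⇒ C1 = 42.
Therefore the extremal is
    y(x) = −7 x^2 + 42 x − 5.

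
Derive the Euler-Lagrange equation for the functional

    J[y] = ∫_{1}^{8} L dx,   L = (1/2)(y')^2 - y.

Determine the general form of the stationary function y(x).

The Lagrangian is L = (1/2)(y')^2 - y.
∂L/∂y = -1.
∂L/∂y' = y'.
The Euler-Lagrange equation d/dx(∂L/∂y') − ∂L/∂y = 0 becomes:
    y'' + 1 = 0
General solution: y(x) = -x^2/2 + A x + B, where A and B are arbitrary constants fixed by the endpoint conditions.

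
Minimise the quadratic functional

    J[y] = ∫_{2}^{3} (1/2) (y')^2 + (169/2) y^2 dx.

The Lagrangian is L = (1/2) (y')^2 + (169/2) y^2.
Compute ∂L/∂y = 169y, ∂L/∂y' = y'.
The Euler-Lagrange equation d/dx(∂L/∂y') − ∂L/∂y = 0 reduces to
    y'' − 169 y = 0.
Its general solution is
    y(x) = A e^(13x) + B e^(−13x),
with A, B fixed by the endpoint conditions.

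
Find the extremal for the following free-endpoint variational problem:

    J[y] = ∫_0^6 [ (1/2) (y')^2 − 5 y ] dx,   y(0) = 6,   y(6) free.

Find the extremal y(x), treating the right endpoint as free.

The Lagrangian L = (1/2) (y')^2 − 5 y gives
    ∂L/∂y = −5,   ∂L/∂y' = y'.
Euler-Lagrange: d/dx(y') − (−5) = 0, i.e. y'' + 5 = 0, so
    y(x) = −(5/2) x^2 + C1 x + C2.
Fixed left endpoint y(0) = 6 ⇒ C2 = 6.
The right endpoint x = 6 is free, so the natural (transversality) condition is ∂L/∂y' |_{x=6} = 0, i.e. y'(6) = 0.
Compute y'(x) = −5 x + C1, so y'(6) = −30 + C1 = 0 ⇒ C1 = 30.
Therefore the extremal is
    y(x) = −(5/2) x^2 + 30 x + 6.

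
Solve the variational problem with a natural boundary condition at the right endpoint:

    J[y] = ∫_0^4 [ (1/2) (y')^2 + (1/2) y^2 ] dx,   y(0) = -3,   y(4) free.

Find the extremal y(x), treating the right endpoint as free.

The Lagrangian L = (1/2) (y')^2 + (1/2) y^2 gives
    ∂L/∂y = 1 y,   ∂L/∂y' = y'.
Euler-Lagrange: y'' − y = 0.
With k = 1, the general solution is
    y(x) = A cosh(x) + B sinh(x).
Fixed left endpoint y(0) = -3 ⇒ A = -3.
The right endpoint x = 4 is free, so the natural (transversality) condition is ∂L/∂y' |_{x=4} = 0, i.e. y'(4) = 0.
Compute y'(x) = A k sinh(k x) + B k cosh(k x), so
    y'(4) = A k sinh(k·4) + B k cosh(k·4) = 0
    ⇒ B = −A tanh(k·4) = 3 tanh(1·4).
Therefore the extremal is
    y(x) = −3 cosh(1 x) + 3 tanh(1·4) sinh(1 x).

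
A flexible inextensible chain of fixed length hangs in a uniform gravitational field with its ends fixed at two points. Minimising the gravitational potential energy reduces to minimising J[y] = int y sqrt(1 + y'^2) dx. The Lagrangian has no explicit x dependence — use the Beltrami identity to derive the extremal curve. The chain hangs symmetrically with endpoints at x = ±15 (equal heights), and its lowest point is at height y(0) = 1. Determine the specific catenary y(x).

The Lagrangian L(y, y') = y sqrt(1 + y'^2) has no explicit x dependence, so the Beltrami identity applies:
    L − y' ∂L/∂y' = C.
Compute ∂L/∂y' = y · y' / sqrt(1 + y'^2). Then
    L − y' ∂L/∂y'
    = y sqrt(1 + y'^2) − y · y'^2 / sqrt(1 + y'^2)
    = y (1 + y'^2 − y'^2) / sqrt(1 + y'^2)
    = y / sqrt(1 + y'^2) = C.
Squaring gives y^2 = C^2 (1 + y'^2), i.e.
    y'^2 = y^2 / C^2 − 1.
Separating variables,
    dy / sqrt(y^2 − C^2) = dx / C,
and integrating gives arccosh(y / C) = (x − a)/C, so
    y(x) = C cosh((x − a)/C),
the catenary. The constants C and a are fixed by the two endpoint conditions (and, for the hanging-chain problem, the length constraint selects C).
Now fit the given data. The endpoints x = ±15 are symmetric at equal height, so the catenary is even about its minimum: a = 0 and y(x) = C cosh(x/C). The lowest point is y(0) = C cosh(0) = C, and we are told y(0) = 1, so C = 1. Therefore
    y(x) = cosh(x),
and at the endpoints
    y(±15) = cosh(15).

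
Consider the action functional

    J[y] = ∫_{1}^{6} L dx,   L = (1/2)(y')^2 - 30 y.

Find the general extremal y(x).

The Lagrangian is L = (1/2)(y')^2 - 30 y.
∂L/∂y = -30.
∂L/∂y' = y'.
The Euler-Lagrange equation d/dx(∂L/∂y') − ∂L/∂y = 0 becomes:
    y'' + 30 = 0
General solution: y(x) = -15 x^2 + A x + B, where A and B are arbitrary constants fixed by the endpoint conditions.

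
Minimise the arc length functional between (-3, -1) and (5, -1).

Arc-length functional: J[y] = ∫ sqrt(1 + (y')^2) dx.
Lagrangian L = sqrt(1 + (y')^2) has no explicit y dependence, so ∂L/∂y = 0 and the Euler-Lagrange equation gives
    d/dx( y' / sqrt(1 + (y')^2) ) = 0  ⇒  y' / sqrt(1 + (y')^2) = const.
Hence y' is constant, so y(x) is affine.
Fitting the endpoints (-3, -1) and (5, -1):
    slope m = ((-1) − (-1)) / (5 − (-3)) = 0,
    intercept c = (-1) − m·(-3) = -1.
Extremal: y(x) = -1.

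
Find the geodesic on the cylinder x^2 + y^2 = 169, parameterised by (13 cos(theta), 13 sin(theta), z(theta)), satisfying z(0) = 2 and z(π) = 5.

Parameterise the cylinder of radius R = 13 as
    r(θ) = (13 cos θ, 13 sin θ, z(θ)).
The arc-length element is
    ds = sqrt(169 + (dz/dθ)^2) dθ,
so the Lagrangian is L = sqrt(169 + z'^2).
L depends on z' only, not on z or θ, so ∂L/∂z = 0 and
    ∂L/∂z' = z' / sqrt(169 + z'^2).
The Euler-Lagrange equation gives
    d/dθ( z' / sqrt(169 + z'^2) ) = 0,
so z' is constant. Integrating once:
    z(θ) = a θ + b,
a helix on the cylinder (a straight line when the cylinder is unrolled). The constants a, b are determined by the endpoint conditions.
With endpoint conditions z(0) = 2 and z(π) = 5: from z(0) = b we get b = 2, and a·π + 2 = 5 gives a = 3/π, so
    z(θ) = (3/π) θ + 2.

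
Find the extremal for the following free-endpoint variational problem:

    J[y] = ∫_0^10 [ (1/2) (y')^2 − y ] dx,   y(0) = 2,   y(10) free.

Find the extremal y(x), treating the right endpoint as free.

The Lagrangian L = (1/2) (y')^2 − y gives
    ∂L/∂y = −1,   ∂L/∂y' = y'.
Euler-Lagrange: d/dx(y') − (−1) = 0, i.e. y'' + 1 = 0, so
    y(x) = −(1/2) x^2 + C1 x + C2.
Fixed left endpoint y(0) = 2 ⇒ C2 = 2.
The right endpoint x = 10 is free, so the natural (transversality) condition is ∂L/∂y' |_{x=10} = 0, i.e. y'(10) = 0.
Compute y'(x) = −1 x + C1, so y'(10) = −10 + C1 = 0 ⇒ C1 = 10.
Therefore the extremal is
    y(x) = −x^2/2 + 10 x + 2.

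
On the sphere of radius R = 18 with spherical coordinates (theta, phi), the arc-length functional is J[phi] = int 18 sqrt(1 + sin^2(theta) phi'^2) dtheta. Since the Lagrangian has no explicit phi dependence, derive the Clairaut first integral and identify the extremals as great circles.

On the sphere of radius R = 18 with spherical coordinates (θ, φ), the induced metric is
    ds^2 = 324(dθ^2 + sin^2(θ) dφ^2).
Parameterise by θ; the arc-length functional is
    J[φ] = ∫ 18 sqrt(1 + sin^2(θ) (dφ/dθ)^2) dθ,
so L = 18 sqrt(1 + sin^2(θ) φ'^2). Compute
    ∂L/∂φ = 0  (L has no explicit φ dependence),
    ∂L/∂φ' = 18 sin^2(θ) φ' / sqrt(1 + sin^2(θ) φ'^2).
Since ∂L/∂φ = 0, the Euler-Lagrange equation
    d/dθ(∂L/∂φ') − ∂L/∂φ = 0
reduces to d/dθ(∂L/∂φ') = 0, i.e. the momentum conjugate to φ is conserved:
    18 sin^2(θ) φ' / sqrt(1 + sin^2(θ) φ'^2) = C.
The overall factor of 18 is constant, so dividing through gives Clairaut's relation sin^2(θ) φ' / sqrt(1 + sin^2(θ) φ'^2) = C' (with C' = C/18). Solving for φ' and integrating gives the great-circle family
    cot(θ) = A cos(φ − φ_0),
i.e. the intersection of the sphere with a plane through the origin. The two constants A and φ_0 (equivalently C and one phase) are fixed by the two endpoint conditions.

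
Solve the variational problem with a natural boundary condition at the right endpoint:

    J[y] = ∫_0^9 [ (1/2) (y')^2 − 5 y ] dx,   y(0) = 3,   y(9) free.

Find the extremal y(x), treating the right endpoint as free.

The Lagrangian L = (1/2) (y')^2 − 5 y gives
    ∂L/∂y = −5,   ∂L/∂y' = y'.
Euler-Lagrange: d/dx(y') − (−5) = 0, i.e. y'' + 5 = 0, so
    y(x) = −(5/2) x^2 + C1 x + C2.
Fixed left endpoint y(0) = 3 ⇒ C2 = 3.
The right endpoint x = 9 is free, so the natural (transversality) condition is ∂L/∂y' |_{x=9} = 0, i.e. y'(9) = 0.
Compute y'(x) = −5 x + C1, so y'(9) = −45 + C1 = 0 ⇒ C1 = 45.
Therefore the extremal is
    y(x) = −(5/2) x^2 + 45 x + 3.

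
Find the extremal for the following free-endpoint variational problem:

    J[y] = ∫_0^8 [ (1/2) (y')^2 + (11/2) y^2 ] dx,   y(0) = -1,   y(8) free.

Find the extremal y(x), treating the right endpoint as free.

The Lagrangian L = (1/2) (y')^2 + (11/2) y^2 gives
    ∂L/∂y = 11 y,   ∂L/∂y' = y'.
Euler-Lagrange: y'' − 11 y = 0.
With k = sqrt(11), the general solution is
    y(x) = A cosh(sqrt(11) x) + B sinh(sqrt(11) x).
Fixed left endpoint y(0) = -1 ⇒ A = -1.
The right endpoint x = 8 is free, so the natural (transversality) condition is ∂L/∂y' |_{x=8} = 0, i.e. y'(8) = 0.
Compute y'(x) = A k sinh(k x) + B k cosh(k x), so
    y'(8) = A k sinh(k·8) + B k cosh(k·8) = 0
    ⇒ B = −A tanh(k·8) = tanh(sqrt(11)·8).
Therefore the extremal is
    y(x) = −cosh(sqrt(11) x) + tanh(sqrt(11)·8) sinh(sqrt(11) x).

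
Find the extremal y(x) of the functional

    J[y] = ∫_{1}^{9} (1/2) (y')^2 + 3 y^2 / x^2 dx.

The Lagrangian is L = (1/2) (y')^2 + 3 y^2 / x^2.
Compute ∂L/∂y = 6y/x^2, ∂L/∂y' = y'.
The Euler-Lagrange equation d/dx(∂L/∂y') − ∂L/∂y = 0 reduces to
    y'' − 6/x^2 · y = 0  (x > 0).
Its general solution is
    y(x) = A x^3 + B x^(-2),
with A, B fixed by the endpoint conditions.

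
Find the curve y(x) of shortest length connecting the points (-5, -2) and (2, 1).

Arc-length functional: J[y] = ∫ sqrt(1 + (y')^2) dx.
Lagrangian L = sqrt(1 + (y')^2) has no explicit y dependence, so ∂L/∂y = 0 and the Euler-Lagrange equation gives
    d/dx( y' / sqrt(1 + (y')^2) ) = 0  ⇒  y' / sqrt(1 + (y')^2) = const.
Hence y' is constant, so y(x) is affine.
Fitting the endpoints (-5, -2) and (2, 1):
    slope m = (1 − (-2)) / (2 − (-5)) = 3/7,
    intercept c = (-2) − m·(-5) = 1/7.
Extremal: y(x) = (3/7) x + 1/7.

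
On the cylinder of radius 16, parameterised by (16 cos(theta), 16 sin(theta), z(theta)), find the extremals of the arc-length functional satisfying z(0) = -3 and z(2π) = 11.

Parameterise the cylinder of radius R = 16 as
    r(θ) = (16 cos θ, 16 sin θ, z(θ)).
The arc-length element is
    ds = sqrt(256 + (dz/dθ)^2) dθ,
so the Lagrangian is L = sqrt(256 + z'^2).
L depends on z' only, not on z or θ, so ∂L/∂z = 0 and
    ∂L/∂z' = z' / sqrt(256 + z'^2).
The Euler-Lagrange equation gives
    d/dθ( z' / sqrt(256 + z'^2) ) = 0,
so z' is constant. Integrating once:
    z(θ) = a θ + b,
a helix on the cylinder (a straight line when the cylinder is unrolled). The constants a, b are determined by the endpoint conditions.
With endpoint conditions z(0) = -3 and z(2π) = 11: from z(0) = b we get b = -3, and a·2π + -3 = 11 gives a = 7/π, so
    z(θ) = (7/π) θ − 3.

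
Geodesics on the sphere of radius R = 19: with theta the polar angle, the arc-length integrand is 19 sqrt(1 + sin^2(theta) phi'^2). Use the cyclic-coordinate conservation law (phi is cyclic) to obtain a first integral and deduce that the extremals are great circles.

On the sphere of radius R = 19 with spherical coordinates (θ, φ), the induced metric is
    ds^2 = 361(dθ^2 + sin^2(θ) dφ^2).
Parameterise by θ; the arc-length functional is
    J[φ] = ∫ 19 sqrt(1 + sin^2(θ) (dφ/dθ)^2) dθ,
so L = 19 sqrt(1 + sin^2(θ) φ'^2). Compute
    ∂L/∂φ = 0  (L has no explicit φ dependence),
    ∂L/∂φ' = 19 sin^2(θ) φ' / sqrt(1 + sin^2(θ) φ'^2).
Since ∂L/∂φ = 0, the Euler-Lagrange equation
    d/dθ(∂L/∂φ') − ∂L/∂φ = 0
reduces to d/dθ(∂L/∂φ') = 0, i.e. the momentum conjugate to φ is conserved:
    19 sin^2(θ) φ' / sqrt(1 + sin^2(θ) φ'^2) = C.
The overall factor of 19 is constant, so dividing through gives Clairaut's relation sin^2(θ) φ' / sqrt(1 + sin^2(θ) φ'^2) = C' (with C' = C/19). Solving for φ' and integrating gives the great-circle family
    cot(θ) = A cos(φ − φ_0),
i.e. the intersection of the sphere with a plane through the origin. The two constants A and φ_0 (equivalently C and one phase) are fixed by the two endpoint conditions.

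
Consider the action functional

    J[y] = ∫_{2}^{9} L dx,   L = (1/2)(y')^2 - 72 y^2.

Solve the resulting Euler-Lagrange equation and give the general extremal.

The Lagrangian is L = (1/2)(y')^2 - 72 y^2.
∂L/∂y = -144y.
∂L/∂y' = y'.
The Euler-Lagrange equation d/dx(∂L/∂y') − ∂L/∂y = 0 becomes:
    y'' + 144 y = 0
General solution: y(x) = A sin(12x) + B cos(12x), where A and B are arbitrary constants fixed by the endpoint conditions.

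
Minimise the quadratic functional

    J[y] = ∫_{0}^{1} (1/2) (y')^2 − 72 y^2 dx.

The Lagrangian is L = (1/2) (y')^2 − 72 y^2.
Compute ∂L/∂y = -144y, ∂L/∂y' = y'.
The Euler-Lagrange equation d/dx(∂L/∂y') − ∂L/∂y = 0 reduces to
    y'' + 144 y = 0.
Its general solution is
    y(x) = A sin(12x) + B cos(12x),
with A, B fixed by the endpoint conditions.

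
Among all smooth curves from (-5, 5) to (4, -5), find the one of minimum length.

Arc-length functional: J[y] = ∫ sqrt(1 + (y')^2) dx.
Lagrangian L = sqrt(1 + (y')^2) has no explicit y dependence, so ∂L/∂y = 0 and the Euler-Lagrange equation gives
    d/dx( y' / sqrt(1 + (y')^2) ) = 0  ⇒  y' / sqrt(1 + (y')^2) = const.
Hence y' is constant, so y(x) is affine.
Fitting the endpoints (-5, 5) and (4, -5):
    slope m = ((-5) − 5) / (4 − (-5)) = -10/9,
    intercept c = 5 − m·(-5) = -5/9.
Extremal: y(x) = (-10/9) x - 5/9.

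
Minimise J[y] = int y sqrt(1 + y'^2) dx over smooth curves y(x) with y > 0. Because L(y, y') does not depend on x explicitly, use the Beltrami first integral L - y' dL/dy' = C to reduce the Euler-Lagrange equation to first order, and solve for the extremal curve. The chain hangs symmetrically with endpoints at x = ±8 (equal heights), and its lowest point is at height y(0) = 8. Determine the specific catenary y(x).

The Lagrangian L(y, y') = y sqrt(1 + y'^2) has no explicit x dependence, so the Beltrami identity applies:
    L − y' ∂L/∂y' = C.
Compute ∂L/∂y' = y · y' / sqrt(1 + y'^2). Then
    L − y' ∂L/∂y'
    = y sqrt(1 + y'^2) − y · y'^2 / sqrt(1 + y'^2)
    = y (1 + y'^2 − y'^2) / sqrt(1 + y'^2)
    = y / sqrt(1 + y'^2) = C.
Squaring gives y^2 = C^2 (1 + y'^2), i.e.
    y'^2 = y^2 / C^2 − 1.
Separating variables,
    dy / sqrt(y^2 − C^2) = dx / C,
and integrating gives arccosh(y / C) = (x − a)/C, so
    y(x) = C cosh((x − a)/C),
the catenary. The constants C and a are fixed by the two endpoint conditions (and, for the hanging-chain problem, the length constraint selects C).
Now fit the given data. The endpoints x = ±8 are symmetric at equal height, so the catenary is even about its minimum: a = 0 and y(x) = C cosh(x/C). The lowest point is y(0) = C cosh(0) = C, and we are told y(0) = 8, so C = 8. Therefore
    y(x) = 8 cosh(x/8),
and at the endpoints
    y(±8) = 8 cosh(8/8).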